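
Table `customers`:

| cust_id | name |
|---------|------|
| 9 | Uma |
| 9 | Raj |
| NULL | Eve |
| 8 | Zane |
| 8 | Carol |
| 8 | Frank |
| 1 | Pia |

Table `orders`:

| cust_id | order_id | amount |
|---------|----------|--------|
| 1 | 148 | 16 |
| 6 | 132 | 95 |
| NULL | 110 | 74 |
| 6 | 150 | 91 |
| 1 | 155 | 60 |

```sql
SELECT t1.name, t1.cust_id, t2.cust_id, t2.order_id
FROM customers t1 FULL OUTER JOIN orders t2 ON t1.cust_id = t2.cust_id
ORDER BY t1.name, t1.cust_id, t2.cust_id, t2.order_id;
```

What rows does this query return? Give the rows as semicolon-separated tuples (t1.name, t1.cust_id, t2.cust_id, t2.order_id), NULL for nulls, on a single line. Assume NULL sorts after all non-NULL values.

(Carol, 8, NULL, NULL); (Eve, NULL, NULL, NULL); (Frank, 8, NULL, NULL); (Pia, 1, 1, 148); (Pia, 1, 1, 155); (Raj, 9, NULL, NULL); (Uma, 9, NULL, NULL); (Zane, 8, NULL, NULL); (NULL, NULL, 6, 132); (NULL, NULL, 6, 150); (NULL, NULL, NULL, 110)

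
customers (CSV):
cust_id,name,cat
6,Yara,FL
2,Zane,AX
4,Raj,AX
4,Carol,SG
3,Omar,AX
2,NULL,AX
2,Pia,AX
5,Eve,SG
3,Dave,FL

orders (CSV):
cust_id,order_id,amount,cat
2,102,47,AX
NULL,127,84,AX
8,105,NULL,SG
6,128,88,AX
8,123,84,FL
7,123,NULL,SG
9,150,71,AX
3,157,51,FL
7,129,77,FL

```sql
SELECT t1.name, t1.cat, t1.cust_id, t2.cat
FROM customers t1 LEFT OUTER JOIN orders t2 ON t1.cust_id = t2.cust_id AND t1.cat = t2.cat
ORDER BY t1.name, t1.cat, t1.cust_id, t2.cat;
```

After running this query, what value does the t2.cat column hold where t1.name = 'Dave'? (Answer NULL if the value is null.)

FL

LEFT JOIN keeps every row from `customers`; unmatched rows get NULL for `orders`'s columns.
Matching on t1.cust_id = t2.cust_id AND t1.cat = t2.cat. A NULL in a compared column never satisfies the condition.
- t1[0] cust_id=6, cat=FL → no match; kept with NULLs on the t2 side.
- t1[1] cust_id=2, cat=AX → 1 match(es) in t2 → 1 row(s).
- t1[2] cust_id=4, cat=AX → no match; kept with NULLs on the t2 side.
- t1[3] cust_id=4, cat=SG → no match; kept with NULLs on the t2 side.
- t1[4] cust_id=3, cat=AX → no match; kept with NULLs on the t2 side.
- t1[5] cust_id=2, cat=AX → 1 match(es) in t2 → 1 row(s).
- t1[6] cust_id=2, cat=AX → 1 match(es) in t2 → 1 row(s).
- t1[7] cust_id=5, cat=SG → no match; kept with NULLs on the t2 side.
- t1[8] cust_id=3, cat=FL → 1 match(es) in t2 → 1 row(s).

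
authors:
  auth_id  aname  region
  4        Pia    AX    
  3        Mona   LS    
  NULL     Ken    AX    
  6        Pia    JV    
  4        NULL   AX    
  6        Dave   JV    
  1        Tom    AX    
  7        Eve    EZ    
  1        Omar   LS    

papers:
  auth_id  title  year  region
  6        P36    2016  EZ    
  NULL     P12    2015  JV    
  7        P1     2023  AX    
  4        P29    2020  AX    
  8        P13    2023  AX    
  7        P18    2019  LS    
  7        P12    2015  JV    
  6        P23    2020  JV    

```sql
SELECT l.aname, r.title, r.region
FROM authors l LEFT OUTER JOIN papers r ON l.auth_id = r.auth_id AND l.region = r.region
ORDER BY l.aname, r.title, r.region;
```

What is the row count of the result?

9

LEFT JOIN keeps every row from `authors`; unmatched rows get NULL for `papers`'s columns.
Matching on l.auth_id = r.auth_id AND l.region = r.region. A NULL in a compared column never satisfies the condition.
Matched pairs: 4; unmatched l rows kept: 5.
Total: 4 matched + 5 padded = 9 rows.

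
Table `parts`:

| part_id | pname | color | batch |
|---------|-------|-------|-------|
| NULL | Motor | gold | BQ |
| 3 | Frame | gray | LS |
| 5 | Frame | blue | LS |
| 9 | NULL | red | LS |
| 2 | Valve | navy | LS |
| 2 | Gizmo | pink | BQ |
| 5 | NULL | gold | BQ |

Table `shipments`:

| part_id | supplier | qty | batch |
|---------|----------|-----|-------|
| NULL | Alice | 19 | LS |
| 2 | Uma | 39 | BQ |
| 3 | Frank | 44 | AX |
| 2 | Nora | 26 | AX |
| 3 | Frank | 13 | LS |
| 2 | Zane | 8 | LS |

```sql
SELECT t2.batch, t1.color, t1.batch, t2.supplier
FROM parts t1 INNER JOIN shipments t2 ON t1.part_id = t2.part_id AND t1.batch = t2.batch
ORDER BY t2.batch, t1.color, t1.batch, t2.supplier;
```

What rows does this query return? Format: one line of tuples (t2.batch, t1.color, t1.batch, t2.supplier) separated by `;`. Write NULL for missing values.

(BQ, pink, BQ, Uma); (LS, gray, LS, Frank); (LS, navy, LS, Zane)

INNER JOIN keeps only pairs where the ON condition holds.
Matching on t1.part_id = t2.part_id AND t1.batch = t2.batch. A NULL in a compared column never satisfies the condition.
- part_id=NULL, batch=BQ: no matching t2 row, dropped.
- part_id=3, batch=LS: 1 matching t2 row(s), so 1 row(s) emitted.
- part_id=5, batch=LS: no matching t2 row, dropped.
- part_id=9, batch=LS: no matching t2 row, dropped.
- part_id=2, batch=LS: 1 matching t2 row(s), so 1 row(s) emitted.
- part_id=2, batch=BQ: 1 matching t2 row(s), so 1 row(s) emitted.
- part_id=5, batch=BQ: no matching t2 row, dropped.
After projecting and ordering:
t2.batch | t1.color | t1.batch | t2.supplier
BQ | pink | BQ | Uma
LS | gray | LS | Frank
LS | navy | LS | Zane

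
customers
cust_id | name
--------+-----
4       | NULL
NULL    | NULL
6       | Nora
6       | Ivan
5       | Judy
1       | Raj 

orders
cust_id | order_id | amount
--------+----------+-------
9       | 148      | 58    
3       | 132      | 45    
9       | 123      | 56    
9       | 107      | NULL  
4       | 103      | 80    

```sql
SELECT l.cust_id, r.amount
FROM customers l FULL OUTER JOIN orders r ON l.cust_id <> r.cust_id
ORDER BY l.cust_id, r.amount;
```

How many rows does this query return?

FULL OUTER JOIN keeps every row from both sides; unmatched rows get NULL for the other side's columns.
Matching on l.cust_id <> r.cust_id. A NULL in a compared column never satisfies the condition.
- l row (cust_id=4): matches 4 r row(s) → 4 output row(s).
- l row (cust_id=NULL): no match → kept, r columns NULL.
- l row (cust_id=6): matches 5 r row(s) → 5 output row(s).
- l row (cust_id=6): matches 5 r row(s) → 5 output row(s).
- l row (cust_id=5): matches 5 r row(s) → 5 output row(s).
- l row (cust_id=1): matches 5 r row(s) → 5 output row(s).
Total: 24 matched + 1 padded = 25 rows.

25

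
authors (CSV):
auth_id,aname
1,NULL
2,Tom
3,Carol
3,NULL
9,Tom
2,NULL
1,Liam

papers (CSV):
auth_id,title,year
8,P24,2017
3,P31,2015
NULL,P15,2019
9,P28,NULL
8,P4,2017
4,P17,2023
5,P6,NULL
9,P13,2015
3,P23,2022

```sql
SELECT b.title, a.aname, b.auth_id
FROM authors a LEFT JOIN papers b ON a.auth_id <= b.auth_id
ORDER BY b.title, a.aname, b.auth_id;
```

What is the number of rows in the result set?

50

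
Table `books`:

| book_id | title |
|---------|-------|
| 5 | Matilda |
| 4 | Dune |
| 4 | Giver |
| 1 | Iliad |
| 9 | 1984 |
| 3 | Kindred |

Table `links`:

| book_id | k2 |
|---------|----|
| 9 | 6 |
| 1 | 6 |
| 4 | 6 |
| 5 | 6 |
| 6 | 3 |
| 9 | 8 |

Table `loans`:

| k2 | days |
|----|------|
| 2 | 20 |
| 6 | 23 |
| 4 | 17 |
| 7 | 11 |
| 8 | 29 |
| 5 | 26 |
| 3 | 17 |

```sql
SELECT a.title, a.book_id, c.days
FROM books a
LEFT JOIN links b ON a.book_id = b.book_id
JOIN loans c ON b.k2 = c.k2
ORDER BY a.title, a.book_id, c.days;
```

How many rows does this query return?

Evaluate left to right. First `books a LEFT JOIN links b` on book_id: 7 row(s).
Then INNER JOIN `loans c` on k2: keep only rows whose b.k2 appears in c.
Result: 6 row(s).

6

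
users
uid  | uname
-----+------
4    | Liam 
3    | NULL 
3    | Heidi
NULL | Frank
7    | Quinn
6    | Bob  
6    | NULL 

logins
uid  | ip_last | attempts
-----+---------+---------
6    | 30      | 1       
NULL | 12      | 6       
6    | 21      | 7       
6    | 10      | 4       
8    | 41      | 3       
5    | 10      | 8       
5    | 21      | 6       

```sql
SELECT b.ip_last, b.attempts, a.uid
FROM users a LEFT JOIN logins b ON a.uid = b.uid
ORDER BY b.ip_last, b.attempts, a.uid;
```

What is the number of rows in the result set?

11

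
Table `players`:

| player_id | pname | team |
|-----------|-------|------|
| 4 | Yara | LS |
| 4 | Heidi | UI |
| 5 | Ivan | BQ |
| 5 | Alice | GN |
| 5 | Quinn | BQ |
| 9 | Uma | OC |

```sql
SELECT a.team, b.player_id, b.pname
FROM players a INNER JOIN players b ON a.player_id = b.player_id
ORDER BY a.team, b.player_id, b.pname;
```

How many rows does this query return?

14

INNER JOIN keeps only pairs where the ON condition holds.
Matching on a.player_id = b.player_id.
Matched pairs: 14.
Total: 14 rows.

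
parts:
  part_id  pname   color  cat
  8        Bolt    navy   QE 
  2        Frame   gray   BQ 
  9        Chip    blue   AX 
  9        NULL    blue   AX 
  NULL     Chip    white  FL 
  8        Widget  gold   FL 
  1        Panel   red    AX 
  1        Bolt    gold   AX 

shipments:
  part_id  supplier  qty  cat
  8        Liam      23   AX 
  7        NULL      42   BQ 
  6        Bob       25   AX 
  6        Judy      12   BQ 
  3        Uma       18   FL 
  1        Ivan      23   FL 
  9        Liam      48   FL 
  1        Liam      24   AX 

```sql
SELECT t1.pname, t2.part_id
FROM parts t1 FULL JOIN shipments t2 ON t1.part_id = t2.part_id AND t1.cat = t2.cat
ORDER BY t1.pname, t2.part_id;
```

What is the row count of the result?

15

FULL OUTER JOIN keeps every row from both sides; unmatched rows get NULL for the other side's columns.
Matching on t1.part_id = t2.part_id AND t1.cat = t2.cat. A NULL in a compared column never satisfies the condition.
- part_id=8, cat=QE: no t2 row matches, row kept with t2 columns NULL.
- part_id=2, cat=BQ: no t2 row matches, row kept with t2 columns NULL.
- part_id=9, cat=AX: no t2 row matches, row kept with t2 columns NULL.
- part_id=9, cat=AX: no t2 row matches, row kept with t2 columns NULL.
- part_id=NULL, cat=FL: no t2 row matches, row kept with t2 columns NULL.
- part_id=8, cat=FL: no t2 row matches, row kept with t2 columns NULL.
- part_id=1, cat=AX: 1 matching t2 row(s), so 1 row(s) emitted.
- part_id=1, cat=AX: 1 matching t2 row(s), so 1 row(s) emitted.
- 7 t2 row(s) had no t1 match → kept, t1 columns NULL.
Total: 2 matched + 13 padded = 15 rows.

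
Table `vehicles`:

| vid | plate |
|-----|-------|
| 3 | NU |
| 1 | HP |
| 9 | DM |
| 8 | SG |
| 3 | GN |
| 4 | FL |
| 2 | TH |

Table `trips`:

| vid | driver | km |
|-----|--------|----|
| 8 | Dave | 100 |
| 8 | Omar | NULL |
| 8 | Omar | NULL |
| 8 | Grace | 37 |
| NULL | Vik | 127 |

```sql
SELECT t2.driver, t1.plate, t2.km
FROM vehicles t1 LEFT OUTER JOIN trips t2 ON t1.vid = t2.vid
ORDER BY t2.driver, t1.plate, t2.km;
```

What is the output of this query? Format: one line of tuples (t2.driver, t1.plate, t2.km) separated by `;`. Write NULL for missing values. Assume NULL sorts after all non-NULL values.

(Dave, SG, 100); (Grace, SG, 37); (Omar, SG, NULL); (Omar, SG, NULL); (NULL, DM, NULL); (NULL, FL, NULL); (NULL, GN, NULL); (NULL, HP, NULL); (NULL, NU, NULL); (NULL, TH, NULL)

LEFT JOIN keeps every row from `vehicles`; unmatched rows get NULL for `trips`'s columns.
Matching on t1.vid = t2.vid. A NULL in a compared column never satisfies the condition.
Matched pairs: 4; unmatched t1 rows kept: 6.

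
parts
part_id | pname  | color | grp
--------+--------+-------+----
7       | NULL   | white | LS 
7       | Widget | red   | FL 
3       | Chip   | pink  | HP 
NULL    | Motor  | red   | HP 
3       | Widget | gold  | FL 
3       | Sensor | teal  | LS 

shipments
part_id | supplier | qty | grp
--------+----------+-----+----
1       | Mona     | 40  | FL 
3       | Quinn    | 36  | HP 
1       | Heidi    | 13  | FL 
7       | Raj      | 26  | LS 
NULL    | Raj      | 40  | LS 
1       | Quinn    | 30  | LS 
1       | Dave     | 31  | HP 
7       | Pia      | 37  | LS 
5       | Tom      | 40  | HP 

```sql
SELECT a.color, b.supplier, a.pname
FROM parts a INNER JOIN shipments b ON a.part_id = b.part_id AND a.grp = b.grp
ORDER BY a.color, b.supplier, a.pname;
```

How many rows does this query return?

INNER JOIN keeps only pairs where the ON condition holds.
Matching on a.part_id = b.part_id AND a.grp = b.grp. A NULL in a compared column never satisfies the condition.
- a row (part_id=7, grp=LS): matches 2 b row(s) → 2 output row(s).
- a row (part_id=7, grp=FL): no match → dropped.
- a row (part_id=3, grp=HP): matches 1 b row(s) → 1 output row(s).
- a row (part_id=NULL, grp=HP): no match → dropped.
- a row (part_id=3, grp=FL): no match → dropped.
- a row (part_id=3, grp=LS): no match → dropped.
Total: 3 rows.

3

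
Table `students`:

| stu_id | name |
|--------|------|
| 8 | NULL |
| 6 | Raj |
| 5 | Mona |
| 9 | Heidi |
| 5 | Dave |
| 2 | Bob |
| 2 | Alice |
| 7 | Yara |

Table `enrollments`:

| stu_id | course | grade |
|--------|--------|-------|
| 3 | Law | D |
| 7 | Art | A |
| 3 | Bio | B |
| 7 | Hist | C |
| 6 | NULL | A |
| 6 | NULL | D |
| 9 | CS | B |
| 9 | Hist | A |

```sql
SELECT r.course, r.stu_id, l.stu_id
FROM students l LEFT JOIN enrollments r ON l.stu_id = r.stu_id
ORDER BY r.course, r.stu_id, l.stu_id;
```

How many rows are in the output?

LEFT JOIN keeps every row from `students`; unmatched rows get NULL for `enrollments`'s columns.
Matching on l.stu_id = r.stu_id.
Matched pairs: 6; unmatched l rows kept: 5.
Total: 6 matched + 5 padded = 11 rows.

11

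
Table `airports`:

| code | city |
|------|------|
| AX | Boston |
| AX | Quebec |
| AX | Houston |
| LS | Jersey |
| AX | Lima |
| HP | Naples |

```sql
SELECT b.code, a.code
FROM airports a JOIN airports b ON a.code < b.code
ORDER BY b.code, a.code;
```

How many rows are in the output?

INNER JOIN keeps only pairs where the ON condition holds.
Matching on a.code < b.code.
- a[0] code=AX → 2 match(es) in b → 2 row(s).
- a[1] code=AX → 2 match(es) in b → 2 row(s).
- a[2] code=AX → 2 match(es) in b → 2 row(s).
- a[3] code=LS → no match; dropped.
- a[4] code=AX → 2 match(es) in b → 2 row(s).
- a[5] code=HP → 1 match(es) in b → 1 row(s).
Total: 9 rows.

9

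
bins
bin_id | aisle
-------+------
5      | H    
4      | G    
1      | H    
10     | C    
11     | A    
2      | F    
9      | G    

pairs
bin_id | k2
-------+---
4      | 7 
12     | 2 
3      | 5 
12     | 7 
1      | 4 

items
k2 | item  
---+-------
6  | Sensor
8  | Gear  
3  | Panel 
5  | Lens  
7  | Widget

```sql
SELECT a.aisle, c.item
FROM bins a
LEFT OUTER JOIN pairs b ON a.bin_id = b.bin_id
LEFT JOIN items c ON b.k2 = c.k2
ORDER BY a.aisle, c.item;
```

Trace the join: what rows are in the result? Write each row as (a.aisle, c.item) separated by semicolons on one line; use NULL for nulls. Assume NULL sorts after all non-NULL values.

Joins associate left-to-right: bins LEFT JOIN pairs on bin_id gives 7 intermediate row(s).
Then LEFT JOIN `items c` on k2: each of those 7 rows is kept; rows whose b.k2 has no match in c get NULL for c's columns.

(A, NULL); (C, NULL); (F, NULL); (G, Widget); (G, NULL); (H, NULL); (H, NULL)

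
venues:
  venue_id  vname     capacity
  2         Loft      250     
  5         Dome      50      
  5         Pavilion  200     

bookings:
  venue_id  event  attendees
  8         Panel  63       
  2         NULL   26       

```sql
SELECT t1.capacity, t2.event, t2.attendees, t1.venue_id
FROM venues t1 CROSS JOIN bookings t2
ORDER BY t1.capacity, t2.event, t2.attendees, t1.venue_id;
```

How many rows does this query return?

6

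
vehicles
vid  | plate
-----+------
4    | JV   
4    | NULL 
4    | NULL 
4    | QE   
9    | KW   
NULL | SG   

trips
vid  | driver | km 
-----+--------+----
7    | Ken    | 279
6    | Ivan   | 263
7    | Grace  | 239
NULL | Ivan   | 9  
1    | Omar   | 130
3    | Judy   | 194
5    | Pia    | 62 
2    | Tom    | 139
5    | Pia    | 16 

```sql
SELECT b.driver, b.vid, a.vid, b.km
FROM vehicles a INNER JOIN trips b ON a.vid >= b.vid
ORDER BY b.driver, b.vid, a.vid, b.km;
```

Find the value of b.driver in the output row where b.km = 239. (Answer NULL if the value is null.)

INNER JOIN keeps only pairs where the ON condition holds.
Matching on a.vid >= b.vid. A NULL in a compared column never satisfies the condition.
- a row (vid=4): matches 3 b row(s) → 3 output row(s).
- a row (vid=4): matches 3 b row(s) → 3 output row(s).
- a row (vid=4): matches 3 b row(s) → 3 output row(s).
- a row (vid=4): matches 3 b row(s) → 3 output row(s).
- a row (vid=9): matches 8 b row(s) → 8 output row(s).
- a row (vid=NULL): no match → dropped.

Grace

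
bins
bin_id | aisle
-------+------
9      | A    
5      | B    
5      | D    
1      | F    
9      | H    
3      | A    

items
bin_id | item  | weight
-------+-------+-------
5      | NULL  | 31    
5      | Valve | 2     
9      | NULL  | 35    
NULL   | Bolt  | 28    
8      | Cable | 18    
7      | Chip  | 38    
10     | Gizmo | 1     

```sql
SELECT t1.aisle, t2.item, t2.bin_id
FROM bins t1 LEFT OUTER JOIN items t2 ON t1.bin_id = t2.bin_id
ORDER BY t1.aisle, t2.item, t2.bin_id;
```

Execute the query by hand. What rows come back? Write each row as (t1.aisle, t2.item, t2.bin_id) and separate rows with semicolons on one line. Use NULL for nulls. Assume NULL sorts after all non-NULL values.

LEFT JOIN keeps every row from `bins`; unmatched rows get NULL for `items`'s columns.
Matching on t1.bin_id = t2.bin_id. A NULL in a compared column never satisfies the condition.
- t1 row (bin_id=9): matches 1 t2 row(s) → 1 output row(s).
- t1 row (bin_id=5): matches 2 t2 row(s) → 2 output row(s).
- t1 row (bin_id=5): matches 2 t2 row(s) → 2 output row(s).
- t1 row (bin_id=1): no match → kept, t2 columns NULL.
- t1 row (bin_id=9): matches 1 t2 row(s) → 1 output row(s).
- t1 row (bin_id=3): no match → kept, t2 columns NULL.
After projecting and ordering:
t1.aisle | t2.item | t2.bin_id
A | NULL | 9
A | NULL | NULL
B | Valve | 5
B | NULL | 5
D | Valve | 5
D | NULL | 5
F | NULL | NULL
H | NULL | 9

(A, NULL, 9); (A, NULL, NULL); (B, Valve, 5); (B, NULL, 5); (D, Valve, 5); (D, NULL, 5); (F, NULL, NULL); (H, NULL, 9)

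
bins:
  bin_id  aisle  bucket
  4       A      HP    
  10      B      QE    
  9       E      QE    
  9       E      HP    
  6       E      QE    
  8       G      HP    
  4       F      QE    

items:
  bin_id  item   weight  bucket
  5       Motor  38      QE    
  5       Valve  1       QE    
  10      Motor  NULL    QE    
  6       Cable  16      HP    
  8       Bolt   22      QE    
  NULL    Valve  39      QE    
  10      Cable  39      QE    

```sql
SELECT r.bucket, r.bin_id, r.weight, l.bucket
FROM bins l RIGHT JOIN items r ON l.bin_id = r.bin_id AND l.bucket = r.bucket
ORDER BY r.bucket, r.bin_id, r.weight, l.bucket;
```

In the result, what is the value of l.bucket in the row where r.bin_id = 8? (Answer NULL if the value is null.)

NULL

RIGHT JOIN keeps every row from `items`; unmatched rows get NULL for `bins`'s columns.
Matching on l.bin_id = r.bin_id AND l.bucket = r.bucket. A NULL in a compared column never satisfies the condition.
Matched pairs: 2; unmatched r rows kept: 5.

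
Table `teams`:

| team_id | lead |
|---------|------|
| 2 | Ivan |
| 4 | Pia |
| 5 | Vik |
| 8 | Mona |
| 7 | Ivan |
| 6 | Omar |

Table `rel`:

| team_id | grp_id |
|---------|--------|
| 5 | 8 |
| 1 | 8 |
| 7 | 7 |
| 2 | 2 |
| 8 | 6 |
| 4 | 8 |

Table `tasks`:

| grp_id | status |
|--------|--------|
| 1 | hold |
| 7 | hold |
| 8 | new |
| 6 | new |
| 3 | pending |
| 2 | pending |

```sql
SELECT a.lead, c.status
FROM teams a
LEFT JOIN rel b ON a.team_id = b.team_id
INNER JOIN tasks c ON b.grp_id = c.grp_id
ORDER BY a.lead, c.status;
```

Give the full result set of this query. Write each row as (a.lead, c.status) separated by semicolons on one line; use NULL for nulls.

(Ivan, hold); (Ivan, pending); (Mona, new); (Pia, new); (Vik, new)

Joins associate left-to-right: teams LEFT JOIN rel on team_id gives 6 intermediate row(s).
Then INNER JOIN `tasks c` on grp_id: keep only rows whose b.grp_id appears in c.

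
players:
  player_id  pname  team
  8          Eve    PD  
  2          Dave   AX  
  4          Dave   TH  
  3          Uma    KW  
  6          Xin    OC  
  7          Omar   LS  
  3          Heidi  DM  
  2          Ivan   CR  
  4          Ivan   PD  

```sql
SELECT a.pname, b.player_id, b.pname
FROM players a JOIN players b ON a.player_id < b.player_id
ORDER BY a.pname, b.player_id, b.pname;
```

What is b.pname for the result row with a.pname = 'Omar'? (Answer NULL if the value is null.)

Eve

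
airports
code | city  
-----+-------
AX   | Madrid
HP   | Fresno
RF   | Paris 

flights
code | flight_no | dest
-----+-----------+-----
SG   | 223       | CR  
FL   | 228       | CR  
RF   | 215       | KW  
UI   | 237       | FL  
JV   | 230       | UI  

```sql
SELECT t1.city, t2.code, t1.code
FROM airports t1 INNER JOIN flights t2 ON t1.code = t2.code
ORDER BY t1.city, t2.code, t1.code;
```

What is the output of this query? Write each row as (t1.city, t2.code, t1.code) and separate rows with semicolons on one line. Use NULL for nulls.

INNER JOIN keeps only pairs where the ON condition holds.
Matching on t1.code = t2.code.
Matched pairs: 1.

(Paris, RF, RF)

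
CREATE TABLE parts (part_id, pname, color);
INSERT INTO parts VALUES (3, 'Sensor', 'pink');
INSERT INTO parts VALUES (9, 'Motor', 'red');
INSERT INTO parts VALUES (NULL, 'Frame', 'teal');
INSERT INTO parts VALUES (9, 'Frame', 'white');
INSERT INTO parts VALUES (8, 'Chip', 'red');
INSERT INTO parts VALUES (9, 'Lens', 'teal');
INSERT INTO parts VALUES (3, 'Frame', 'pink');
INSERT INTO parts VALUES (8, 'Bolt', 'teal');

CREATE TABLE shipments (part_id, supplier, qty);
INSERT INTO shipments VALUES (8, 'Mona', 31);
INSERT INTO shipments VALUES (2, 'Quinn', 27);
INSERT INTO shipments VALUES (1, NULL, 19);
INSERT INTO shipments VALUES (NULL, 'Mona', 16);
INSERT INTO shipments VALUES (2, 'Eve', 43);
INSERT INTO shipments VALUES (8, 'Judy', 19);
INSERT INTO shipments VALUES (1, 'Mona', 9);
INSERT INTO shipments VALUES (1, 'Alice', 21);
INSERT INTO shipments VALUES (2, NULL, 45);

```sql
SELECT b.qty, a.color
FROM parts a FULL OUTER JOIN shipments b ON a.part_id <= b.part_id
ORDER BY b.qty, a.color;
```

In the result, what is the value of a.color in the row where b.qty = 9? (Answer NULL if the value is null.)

NULL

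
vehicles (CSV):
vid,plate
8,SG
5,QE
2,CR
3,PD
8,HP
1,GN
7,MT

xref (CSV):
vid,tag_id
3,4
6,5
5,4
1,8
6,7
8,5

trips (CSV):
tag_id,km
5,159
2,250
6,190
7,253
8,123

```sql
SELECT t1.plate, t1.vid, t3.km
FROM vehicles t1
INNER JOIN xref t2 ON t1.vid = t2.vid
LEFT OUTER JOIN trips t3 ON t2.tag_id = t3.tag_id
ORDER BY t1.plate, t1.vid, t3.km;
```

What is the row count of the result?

5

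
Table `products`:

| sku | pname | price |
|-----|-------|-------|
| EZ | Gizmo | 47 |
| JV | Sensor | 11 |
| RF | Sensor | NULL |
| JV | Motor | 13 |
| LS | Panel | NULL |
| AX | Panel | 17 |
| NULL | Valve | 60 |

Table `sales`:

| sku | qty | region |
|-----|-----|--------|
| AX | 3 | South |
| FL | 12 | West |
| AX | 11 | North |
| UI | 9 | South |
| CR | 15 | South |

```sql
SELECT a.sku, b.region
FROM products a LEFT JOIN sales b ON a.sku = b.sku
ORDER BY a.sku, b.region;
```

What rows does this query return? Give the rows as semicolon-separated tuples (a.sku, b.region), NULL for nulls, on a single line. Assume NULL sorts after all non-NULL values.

LEFT JOIN keeps every row from `products`; unmatched rows get NULL for `sales`'s columns.
Matching on a.sku = b.sku. A NULL in a compared column never satisfies the condition.
- a[0] sku=EZ → no match; kept with NULLs on the b side.
- a[1] sku=JV → no match; kept with NULLs on the b side.
- a[2] sku=RF → no match; kept with NULLs on the b side.
- a[3] sku=JV → no match; kept with NULLs on the b side.
- a[4] sku=LS → no match; kept with NULLs on the b side.
- a[5] sku=AX → 2 match(es) in b → 2 row(s).
- a[6] sku=NULL → no match; kept with NULLs on the b side.
After projecting and ordering:
a.sku | b.region
AX | North
AX | South
EZ | NULL
JV | NULL
JV | NULL
LS | NULL
RF | NULL
NULL | NULL

(AX, North); (AX, South); (EZ, NULL); (JV, NULL); (JV, NULL); (LS, NULL); (RF, NULL); (NULL, NULL)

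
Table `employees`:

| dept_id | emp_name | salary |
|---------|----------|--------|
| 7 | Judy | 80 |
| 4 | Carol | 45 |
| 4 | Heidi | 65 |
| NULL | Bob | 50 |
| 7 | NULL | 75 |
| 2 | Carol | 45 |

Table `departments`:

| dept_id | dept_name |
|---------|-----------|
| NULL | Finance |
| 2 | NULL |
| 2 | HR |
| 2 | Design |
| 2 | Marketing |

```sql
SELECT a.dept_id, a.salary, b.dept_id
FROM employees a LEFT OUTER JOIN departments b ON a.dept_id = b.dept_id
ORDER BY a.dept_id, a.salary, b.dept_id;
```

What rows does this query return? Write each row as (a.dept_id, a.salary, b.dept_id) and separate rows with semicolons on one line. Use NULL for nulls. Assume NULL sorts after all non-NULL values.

(2, 45, 2); (2, 45, 2); (2, 45, 2); (2, 45, 2); (4, 45, NULL); (4, 65, NULL); (7, 75, NULL); (7, 80, NULL); (NULL, 50, NULL)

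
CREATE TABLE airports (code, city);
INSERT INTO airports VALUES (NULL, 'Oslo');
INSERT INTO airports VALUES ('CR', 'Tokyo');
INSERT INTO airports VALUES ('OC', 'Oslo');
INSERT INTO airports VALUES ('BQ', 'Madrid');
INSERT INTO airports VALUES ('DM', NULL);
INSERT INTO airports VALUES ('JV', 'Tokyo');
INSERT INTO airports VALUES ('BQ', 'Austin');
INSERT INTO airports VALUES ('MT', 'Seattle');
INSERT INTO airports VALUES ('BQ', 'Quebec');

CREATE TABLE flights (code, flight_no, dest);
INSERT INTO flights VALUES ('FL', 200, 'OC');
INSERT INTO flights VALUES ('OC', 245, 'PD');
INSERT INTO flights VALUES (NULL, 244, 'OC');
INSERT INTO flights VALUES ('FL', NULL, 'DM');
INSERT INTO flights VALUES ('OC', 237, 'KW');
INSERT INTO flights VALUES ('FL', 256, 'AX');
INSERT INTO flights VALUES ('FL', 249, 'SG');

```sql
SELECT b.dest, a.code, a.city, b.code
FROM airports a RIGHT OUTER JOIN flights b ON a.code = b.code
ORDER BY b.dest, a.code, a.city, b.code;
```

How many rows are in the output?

RIGHT JOIN keeps every row from `flights`; unmatched rows get NULL for `airports`'s columns.
Matching on a.code = b.code. A NULL in a compared column never satisfies the condition.
- a (code=NULL) has no partner in b.
- a (code=CR) has no partner in b.
- a (code=OC) pairs with 2 row(s) of b.
- a (code=BQ) has no partner in b.
- a (code=DM) has no partner in b.
- a (code=JV) has no partner in b.
- a (code=BQ) has no partner in b.
- a (code=MT) has no partner in b.
- a (code=BQ) has no partner in b.
- 5 b row(s) had no a match → kept, a columns NULL.
Total: 2 matched + 5 padded = 7 rows.

7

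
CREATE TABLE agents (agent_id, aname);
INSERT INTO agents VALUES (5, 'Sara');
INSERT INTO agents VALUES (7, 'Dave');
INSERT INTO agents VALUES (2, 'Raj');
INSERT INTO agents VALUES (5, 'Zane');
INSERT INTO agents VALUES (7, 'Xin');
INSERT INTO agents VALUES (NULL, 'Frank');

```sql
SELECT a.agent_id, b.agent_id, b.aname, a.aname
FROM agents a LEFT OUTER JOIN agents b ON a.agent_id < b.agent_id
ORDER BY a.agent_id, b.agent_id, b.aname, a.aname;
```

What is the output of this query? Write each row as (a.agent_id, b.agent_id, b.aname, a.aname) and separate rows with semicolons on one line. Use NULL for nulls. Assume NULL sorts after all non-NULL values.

LEFT JOIN keeps every row from `agents a`; unmatched rows get NULL for `agents b`'s columns.
Matching on a.agent_id < b.agent_id. A NULL in a compared column never satisfies the condition.
Matched pairs: 8; unmatched a rows kept: 3.

(2, 5, Sara, Raj); (2, 5, Zane, Raj); (2, 7, Dave, Raj); (2, 7, Xin, Raj); (5, 7, Dave, Sara); (5, 7, Dave, Zane); (5, 7, Xin, Sara); (5, 7, Xin, Zane); (7, NULL, NULL, Dave); (7, NULL, NULL, Xin); (NULL, NULL, NULL, Frank)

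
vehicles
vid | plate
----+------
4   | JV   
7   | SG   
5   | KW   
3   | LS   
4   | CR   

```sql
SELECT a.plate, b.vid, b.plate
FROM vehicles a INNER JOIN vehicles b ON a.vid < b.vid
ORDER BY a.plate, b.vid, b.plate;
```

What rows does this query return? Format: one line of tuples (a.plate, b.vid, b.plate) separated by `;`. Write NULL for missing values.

INNER JOIN keeps only pairs where the ON condition holds.
Matching on a.vid < b.vid.
- a row (vid=4): matches 2 b row(s) → 2 output row(s).
- a row (vid=7): no match → dropped.
- a row (vid=5): matches 1 b row(s) → 1 output row(s).
- a row (vid=3): matches 4 b row(s) → 4 output row(s).
- a row (vid=4): matches 2 b row(s) → 2 output row(s).
After projecting and ordering:
a.plate | b.vid | b.plate
CR | 5 | KW
CR | 7 | SG
JV | 5 | KW
JV | 7 | SG
KW | 7 | SG
LS | 4 | CR
LS | 4 | JV
LS | 5 | KW
LS | 7 | SG

(CR, 5, KW); (CR, 7, SG); (JV, 5, KW); (JV, 7, SG); (KW, 7, SG); (LS, 4, CR); (LS, 4, JV); (LS, 5, KW); (LS, 7, SG)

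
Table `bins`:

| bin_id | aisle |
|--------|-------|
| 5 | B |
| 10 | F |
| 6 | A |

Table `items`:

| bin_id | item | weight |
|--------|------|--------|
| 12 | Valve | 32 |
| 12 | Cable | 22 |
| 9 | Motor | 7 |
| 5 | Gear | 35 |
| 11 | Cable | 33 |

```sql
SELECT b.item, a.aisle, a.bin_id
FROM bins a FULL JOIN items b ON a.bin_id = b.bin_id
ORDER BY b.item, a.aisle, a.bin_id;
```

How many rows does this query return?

7

FULL OUTER JOIN keeps every row from both sides; unmatched rows get NULL for the other side's columns.
Matching on a.bin_id = b.bin_id.
Matched pairs: 1; unmatched a rows kept: 2; unmatched b rows kept: 4.
Total: 1 matched + 6 padded = 7 rows.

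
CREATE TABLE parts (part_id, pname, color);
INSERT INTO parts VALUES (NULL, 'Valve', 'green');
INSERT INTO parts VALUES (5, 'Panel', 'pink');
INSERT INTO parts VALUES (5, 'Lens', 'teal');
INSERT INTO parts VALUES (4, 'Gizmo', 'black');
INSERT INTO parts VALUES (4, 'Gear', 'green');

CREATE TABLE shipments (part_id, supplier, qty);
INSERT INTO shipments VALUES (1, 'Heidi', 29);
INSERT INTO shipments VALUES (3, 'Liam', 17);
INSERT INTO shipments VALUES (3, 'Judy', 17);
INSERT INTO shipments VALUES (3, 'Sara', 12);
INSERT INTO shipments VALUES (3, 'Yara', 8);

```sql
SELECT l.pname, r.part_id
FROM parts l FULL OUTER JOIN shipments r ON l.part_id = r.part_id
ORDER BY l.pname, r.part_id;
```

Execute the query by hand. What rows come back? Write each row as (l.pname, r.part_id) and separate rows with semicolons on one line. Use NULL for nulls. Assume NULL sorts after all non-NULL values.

FULL OUTER JOIN keeps every row from both sides; unmatched rows get NULL for the other side's columns.
Matching on l.part_id = r.part_id. A NULL in a compared column never satisfies the condition.
Matched pairs: 0; unmatched l rows kept: 5; unmatched r rows kept: 5.

(Gear, NULL); (Gizmo, NULL); (Lens, NULL); (Panel, NULL); (Valve, NULL); (NULL, 1); (NULL, 3); (NULL, 3); (NULL, 3); (NULL, 3)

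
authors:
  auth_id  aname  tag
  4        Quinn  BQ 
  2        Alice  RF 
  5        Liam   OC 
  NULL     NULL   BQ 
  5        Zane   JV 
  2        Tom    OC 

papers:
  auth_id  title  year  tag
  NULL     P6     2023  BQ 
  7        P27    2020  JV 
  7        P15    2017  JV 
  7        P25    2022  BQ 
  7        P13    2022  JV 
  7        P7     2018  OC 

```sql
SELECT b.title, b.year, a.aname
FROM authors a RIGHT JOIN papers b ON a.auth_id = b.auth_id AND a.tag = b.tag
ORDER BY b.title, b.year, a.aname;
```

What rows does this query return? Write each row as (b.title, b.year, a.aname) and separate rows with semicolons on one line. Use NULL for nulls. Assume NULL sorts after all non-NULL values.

RIGHT JOIN keeps every row from `papers`; unmatched rows get NULL for `authors`'s columns.
Matching on a.auth_id = b.auth_id AND a.tag = b.tag. A NULL in a compared column never satisfies the condition.
- a row (auth_id=4, tag=BQ): no match.
- a row (auth_id=2, tag=RF): no match.
- a row (auth_id=5, tag=OC): no match.
- a row (auth_id=NULL, tag=BQ): no match.
- a row (auth_id=5, tag=JV): no match.
- a row (auth_id=2, tag=OC): no match.
- plus 6 unmatched b row(s), each kept with NULL a columns.
After projecting and ordering:
b.title | b.year | a.aname
P13 | 2022 | NULL
P15 | 2017 | NULL
P25 | 2022 | NULL
P27 | 2020 | NULL
P6 | 2023 | NULL
P7 | 2018 | NULL

(P13, 2022, NULL); (P15, 2017, NULL); (P25, 2022, NULL); (P27, 2020, NULL); (P6, 2023, NULL); (P7, 2018, NULL)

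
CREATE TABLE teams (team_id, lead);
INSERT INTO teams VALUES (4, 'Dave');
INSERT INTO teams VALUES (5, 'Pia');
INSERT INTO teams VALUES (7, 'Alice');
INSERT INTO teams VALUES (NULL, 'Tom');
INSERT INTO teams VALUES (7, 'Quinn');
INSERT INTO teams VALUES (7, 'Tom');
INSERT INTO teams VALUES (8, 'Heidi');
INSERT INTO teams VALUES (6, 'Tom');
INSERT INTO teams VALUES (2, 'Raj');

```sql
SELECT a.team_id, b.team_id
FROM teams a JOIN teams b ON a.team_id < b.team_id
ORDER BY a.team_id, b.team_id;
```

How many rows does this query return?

INNER JOIN keeps only pairs where the ON condition holds.
Matching on a.team_id < b.team_id. A NULL in a compared column never satisfies the condition.
- a (team_id=4) pairs with 6 row(s) of b.
- a (team_id=5) pairs with 5 row(s) of b.
- a (team_id=7) pairs with 1 row(s) of b.
- a (team_id=NULL) has no partner → excluded.
- a (team_id=7) pairs with 1 row(s) of b.
- a (team_id=7) pairs with 1 row(s) of b.
- a (team_id=8) has no partner → excluded.
- a (team_id=6) pairs with 4 row(s) of b.
- a (team_id=2) pairs with 7 row(s) of b.
Total: 25 rows.

25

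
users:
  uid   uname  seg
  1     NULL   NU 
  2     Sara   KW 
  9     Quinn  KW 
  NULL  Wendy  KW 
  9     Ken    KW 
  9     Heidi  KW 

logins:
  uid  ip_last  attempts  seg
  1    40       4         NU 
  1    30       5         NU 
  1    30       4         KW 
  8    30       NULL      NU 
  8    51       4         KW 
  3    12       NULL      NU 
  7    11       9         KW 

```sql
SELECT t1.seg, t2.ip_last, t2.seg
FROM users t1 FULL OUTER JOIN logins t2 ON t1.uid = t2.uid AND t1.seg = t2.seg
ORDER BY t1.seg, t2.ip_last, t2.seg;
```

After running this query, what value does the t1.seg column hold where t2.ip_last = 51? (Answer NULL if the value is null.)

NULL

FULL OUTER JOIN keeps every row from both sides; unmatched rows get NULL for the other side's columns.
Matching on t1.uid = t2.uid AND t1.seg = t2.seg. A NULL in a compared column never satisfies the condition.
Matched pairs: 2; unmatched t1 rows kept: 5; unmatched t2 rows kept: 5.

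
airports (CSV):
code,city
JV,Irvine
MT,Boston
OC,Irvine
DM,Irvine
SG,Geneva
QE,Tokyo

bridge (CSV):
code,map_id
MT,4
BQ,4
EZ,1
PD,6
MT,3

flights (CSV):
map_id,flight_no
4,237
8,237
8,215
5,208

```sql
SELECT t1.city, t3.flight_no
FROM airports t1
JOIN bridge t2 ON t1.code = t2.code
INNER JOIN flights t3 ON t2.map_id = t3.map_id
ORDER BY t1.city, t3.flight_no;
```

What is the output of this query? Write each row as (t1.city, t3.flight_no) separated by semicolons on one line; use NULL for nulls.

Evaluate left to right. First `airports t1 INNER JOIN bridge t2` on code: 2 row(s).
Then INNER JOIN `flights t3` on map_id: keep only rows whose t2.map_id appears in t3.

(Boston, 237)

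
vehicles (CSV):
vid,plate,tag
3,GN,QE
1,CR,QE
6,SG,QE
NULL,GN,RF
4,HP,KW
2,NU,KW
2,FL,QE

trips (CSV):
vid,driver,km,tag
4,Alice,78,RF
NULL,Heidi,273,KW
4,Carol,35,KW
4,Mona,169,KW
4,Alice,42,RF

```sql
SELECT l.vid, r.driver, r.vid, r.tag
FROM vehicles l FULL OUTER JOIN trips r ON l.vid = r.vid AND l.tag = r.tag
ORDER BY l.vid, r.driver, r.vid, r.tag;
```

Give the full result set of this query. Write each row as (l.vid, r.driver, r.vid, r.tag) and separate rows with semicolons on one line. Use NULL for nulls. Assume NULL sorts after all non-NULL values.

(1, NULL, NULL, NULL); (2, NULL, NULL, NULL); (2, NULL, NULL, NULL); (3, NULL, NULL, NULL); (4, Carol, 4, KW); (4, Mona, 4, KW); (6, NULL, NULL, NULL); (NULL, Alice, 4, RF); (NULL, Alice, 4, RF); (NULL, Heidi, NULL, KW); (NULL, NULL, NULL, NULL)

FULL OUTER JOIN keeps every row from both sides; unmatched rows get NULL for the other side's columns.
Matching on l.vid = r.vid AND l.tag = r.tag. A NULL in a compared column never satisfies the condition.
Matched pairs: 2; unmatched l rows kept: 6; unmatched r rows kept: 3.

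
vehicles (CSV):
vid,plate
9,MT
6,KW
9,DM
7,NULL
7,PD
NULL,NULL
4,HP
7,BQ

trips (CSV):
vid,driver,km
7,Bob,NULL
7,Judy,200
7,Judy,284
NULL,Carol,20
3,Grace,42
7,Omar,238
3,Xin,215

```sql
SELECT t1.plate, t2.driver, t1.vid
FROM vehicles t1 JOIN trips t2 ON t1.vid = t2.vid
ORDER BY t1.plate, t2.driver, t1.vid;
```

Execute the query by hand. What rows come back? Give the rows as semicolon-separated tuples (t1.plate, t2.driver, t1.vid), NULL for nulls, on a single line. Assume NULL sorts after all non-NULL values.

INNER JOIN keeps only pairs where the ON condition holds.
Matching on t1.vid = t2.vid. A NULL in a compared column never satisfies the condition.
- t1 row (vid=9): no match → dropped.
- t1 row (vid=6): no match → dropped.
- t1 row (vid=9): no match → dropped.
- t1 row (vid=7): matches 4 t2 row(s) → 4 output row(s).
- t1 row (vid=7): matches 4 t2 row(s) → 4 output row(s).
- t1 row (vid=NULL): no match → dropped.
- t1 row (vid=4): no match → dropped.
- t1 row (vid=7): matches 4 t2 row(s) → 4 output row(s).

(BQ, Bob, 7); (BQ, Judy, 7); (BQ, Judy, 7); (BQ, Omar, 7); (PD, Bob, 7); (PD, Judy, 7); (PD, Judy, 7); (PD, Omar, 7); (NULL, Bob, 7); (NULL, Judy, 7); (NULL, Judy, 7); (NULL, Omar, 7)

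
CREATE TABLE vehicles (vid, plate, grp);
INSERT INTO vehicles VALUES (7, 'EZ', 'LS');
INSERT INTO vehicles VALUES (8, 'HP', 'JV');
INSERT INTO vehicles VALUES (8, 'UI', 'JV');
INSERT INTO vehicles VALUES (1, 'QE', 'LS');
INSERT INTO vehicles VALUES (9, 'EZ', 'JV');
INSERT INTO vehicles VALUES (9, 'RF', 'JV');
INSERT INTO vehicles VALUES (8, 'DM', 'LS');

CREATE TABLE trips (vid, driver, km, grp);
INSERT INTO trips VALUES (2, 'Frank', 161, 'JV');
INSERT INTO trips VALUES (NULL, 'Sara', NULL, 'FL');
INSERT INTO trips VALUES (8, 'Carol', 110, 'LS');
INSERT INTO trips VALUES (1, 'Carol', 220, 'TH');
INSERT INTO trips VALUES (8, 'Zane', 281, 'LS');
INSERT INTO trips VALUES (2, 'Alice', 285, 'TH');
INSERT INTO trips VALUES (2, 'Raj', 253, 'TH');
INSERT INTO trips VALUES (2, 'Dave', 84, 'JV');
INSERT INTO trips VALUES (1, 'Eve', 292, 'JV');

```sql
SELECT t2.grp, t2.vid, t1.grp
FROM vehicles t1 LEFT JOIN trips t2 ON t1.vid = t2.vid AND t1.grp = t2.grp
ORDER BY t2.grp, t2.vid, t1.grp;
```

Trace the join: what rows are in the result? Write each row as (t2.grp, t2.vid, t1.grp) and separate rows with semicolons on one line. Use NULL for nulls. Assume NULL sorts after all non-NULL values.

LEFT JOIN keeps every row from `vehicles`; unmatched rows get NULL for `trips`'s columns.
Matching on t1.vid = t2.vid AND t1.grp = t2.grp. A NULL in a compared column never satisfies the condition.
- t1 row (vid=7, grp=LS): no match → kept, t2 columns NULL.
- t1 row (vid=8, grp=JV): no match → kept, t2 columns NULL.
- t1 row (vid=8, grp=JV): no match → kept, t2 columns NULL.
- t1 row (vid=1, grp=LS): no match → kept, t2 columns NULL.
- t1 row (vid=9, grp=JV): no match → kept, t2 columns NULL.
- t1 row (vid=9, grp=JV): no match → kept, t2 columns NULL.
- t1 row (vid=8, grp=LS): matches 2 t2 row(s) → 2 output row(s).
After projecting and ordering:
t2.grp | t2.vid | t1.grp
LS | 8 | LS
LS | 8 | LS
NULL | NULL | JV
NULL | NULL | JV
NULL | NULL | JV
NULL | NULL | JV
NULL | NULL | LS
NULL | NULL | LS

(LS, 8, LS); (LS, 8, LS); (NULL, NULL, JV); (NULL, NULL, JV); (NULL, NULL, JV); (NULL, NULL, JV); (NULL, NULL, LS); (NULL, NULL, LS)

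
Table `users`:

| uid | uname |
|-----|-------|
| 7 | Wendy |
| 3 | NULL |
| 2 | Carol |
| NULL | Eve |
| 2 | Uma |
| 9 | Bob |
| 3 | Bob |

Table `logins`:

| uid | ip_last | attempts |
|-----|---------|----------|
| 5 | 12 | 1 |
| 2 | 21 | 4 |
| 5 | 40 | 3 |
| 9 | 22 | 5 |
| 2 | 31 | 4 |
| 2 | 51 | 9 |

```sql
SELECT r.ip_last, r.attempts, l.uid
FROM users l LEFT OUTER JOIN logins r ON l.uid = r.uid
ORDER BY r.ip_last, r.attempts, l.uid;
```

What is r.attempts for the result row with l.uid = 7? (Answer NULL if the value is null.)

LEFT JOIN keeps every row from `users`; unmatched rows get NULL for `logins`'s columns.
Matching on l.uid = r.uid. A NULL in a compared column never satisfies the condition.
- uid=7: no r row matches, row kept with r columns NULL.
- uid=3: no r row matches, row kept with r columns NULL.
- uid=2: 3 matching r row(s), so 3 row(s) emitted.
- uid=NULL: no r row matches, row kept with r columns NULL.
- uid=2: 3 matching r row(s), so 3 row(s) emitted.
- uid=9: 1 matching r row(s), so 1 row(s) emitted.
- uid=3: no r row matches, row kept with r columns NULL.

NULL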